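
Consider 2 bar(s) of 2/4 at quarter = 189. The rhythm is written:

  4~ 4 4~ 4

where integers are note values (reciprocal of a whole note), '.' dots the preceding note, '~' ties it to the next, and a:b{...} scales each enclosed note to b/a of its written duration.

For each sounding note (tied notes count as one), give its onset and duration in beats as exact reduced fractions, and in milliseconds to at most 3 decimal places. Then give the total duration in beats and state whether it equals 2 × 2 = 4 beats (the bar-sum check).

1) 0.0ms=0b +634.921ms=2b
2) 634.921ms=2b +634.921ms=2b
Σ=4b of 4 (189bpm 2/4) — PASS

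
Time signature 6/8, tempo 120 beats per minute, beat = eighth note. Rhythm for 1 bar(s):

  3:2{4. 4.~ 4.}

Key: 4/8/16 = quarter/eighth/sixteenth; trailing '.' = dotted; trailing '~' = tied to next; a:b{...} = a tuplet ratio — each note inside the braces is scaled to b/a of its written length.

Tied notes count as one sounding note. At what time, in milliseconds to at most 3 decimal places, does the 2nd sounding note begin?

1. 0.0ms @ 0 + 1000.0ms (2)
2. 1000.0ms @ 2 + 2000.0ms (4)

note 2 onset = 2b = 1000.0ms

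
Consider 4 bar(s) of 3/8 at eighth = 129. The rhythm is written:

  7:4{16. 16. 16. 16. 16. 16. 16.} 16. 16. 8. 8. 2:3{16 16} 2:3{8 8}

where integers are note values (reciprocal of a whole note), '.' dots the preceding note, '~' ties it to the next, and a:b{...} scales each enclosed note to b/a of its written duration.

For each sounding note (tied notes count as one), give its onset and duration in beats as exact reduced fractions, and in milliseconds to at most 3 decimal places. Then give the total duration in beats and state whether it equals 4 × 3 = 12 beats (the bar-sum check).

1) 0.0ms=0b +199.336ms=3/7b
2) 199.336ms=3/7b +199.336ms=3/7b
3) 398.671ms=6/7b +199.336ms=3/7b
4) 598.007ms=9/7b +199.336ms=3/7b
5) 797.342ms=12/7b +199.336ms=3/7b
6) 996.678ms=15/7b +199.336ms=3/7b
7) 1196.013ms=18/7b +199.336ms=3/7b
8) 1395.349ms=3b +348.837ms=3/4b
9) 1744.186ms=15/4b +348.837ms=3/4b
10) 2093.023ms=9/2b +697.674ms=3/2b
11) 2790.698ms=6b +697.674ms=3/2b
12) 3488.372ms=15/2b +348.837ms=3/4b
13) 3837.209ms=33/4b +348.837ms=3/4b
14) 4186.047ms=9b +697.674ms=3/2b
15) 4883.721ms=21/2b +697.674ms=3/2b
Σ=12b of 12 (129bpm 3/8) — PASS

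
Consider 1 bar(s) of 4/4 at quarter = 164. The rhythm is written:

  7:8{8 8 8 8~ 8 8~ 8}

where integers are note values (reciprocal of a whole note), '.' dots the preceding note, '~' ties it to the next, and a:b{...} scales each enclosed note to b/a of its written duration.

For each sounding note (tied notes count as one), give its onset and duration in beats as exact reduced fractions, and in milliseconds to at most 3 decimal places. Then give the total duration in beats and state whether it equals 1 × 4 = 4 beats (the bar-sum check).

1) 0.0ms=0b +209.059ms=4/7b
2) 209.059ms=4/7b +209.059ms=4/7b
3) 418.118ms=8/7b +209.059ms=4/7b
4) 627.178ms=12/7b +418.118ms=8/7b
5) 1045.296ms=20/7b +418.118ms=8/7b
Σ=4b of 4 (164bpm 4/4) — PASS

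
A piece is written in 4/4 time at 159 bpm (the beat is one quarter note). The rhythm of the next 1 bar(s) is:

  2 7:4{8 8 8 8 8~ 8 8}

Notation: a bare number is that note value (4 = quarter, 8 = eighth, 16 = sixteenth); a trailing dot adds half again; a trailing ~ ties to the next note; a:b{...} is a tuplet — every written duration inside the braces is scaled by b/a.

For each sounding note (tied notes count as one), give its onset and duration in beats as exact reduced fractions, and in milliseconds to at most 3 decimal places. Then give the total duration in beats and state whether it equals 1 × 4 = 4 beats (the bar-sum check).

1) 0.0ms=0b +754.717ms=2b
2) 754.717ms=2b +107.817ms=2/7b
3) 862.534ms=16/7b +107.817ms=2/7b
4) 970.35ms=18/7b +107.817ms=2/7b
5) 1078.167ms=20/7b +107.817ms=2/7b
6) 1185.984ms=22/7b +215.633ms=4/7b
7) 1401.617ms=26/7b +107.817ms=2/7b
Σ=4b of 4 (159bpm 4/4) — PASS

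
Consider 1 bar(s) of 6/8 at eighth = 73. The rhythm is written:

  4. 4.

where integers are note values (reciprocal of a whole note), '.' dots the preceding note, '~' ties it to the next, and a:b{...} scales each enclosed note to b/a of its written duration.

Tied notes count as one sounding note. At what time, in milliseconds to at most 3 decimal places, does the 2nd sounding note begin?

1. 0.0ms @ 0 + 2465.753ms (3)
2. 2465.753ms @ 3 + 2465.753ms (3)

note 2 onset = 3b = 2465.753ms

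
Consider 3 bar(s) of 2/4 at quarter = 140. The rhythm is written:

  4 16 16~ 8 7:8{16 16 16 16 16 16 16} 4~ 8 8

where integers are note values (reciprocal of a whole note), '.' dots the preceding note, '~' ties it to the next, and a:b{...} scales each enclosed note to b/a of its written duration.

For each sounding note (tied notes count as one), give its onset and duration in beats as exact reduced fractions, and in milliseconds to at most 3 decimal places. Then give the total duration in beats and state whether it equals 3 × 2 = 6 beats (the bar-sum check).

1) 0.0ms=0b +428.571ms=1b
2) 428.571ms=1b +107.143ms=1/4b
3) 535.714ms=5/4b +321.429ms=3/4b
4) 857.143ms=2b +122.449ms=2/7b
5) 979.592ms=16/7b +122.449ms=2/7b
6) 1102.041ms=18/7b +122.449ms=2/7b
7) 1224.49ms=20/7b +122.449ms=2/7b
8) 1346.939ms=22/7b +122.449ms=2/7b
9) 1469.388ms=24/7b +122.449ms=2/7b
10) 1591.837ms=26/7b +122.449ms=2/7b
11) 1714.286ms=4b +642.857ms=3/2b
12) 2357.143ms=11/2b +214.286ms=1/2b
Σ=6b of 6 (140bpm 2/4) — PASS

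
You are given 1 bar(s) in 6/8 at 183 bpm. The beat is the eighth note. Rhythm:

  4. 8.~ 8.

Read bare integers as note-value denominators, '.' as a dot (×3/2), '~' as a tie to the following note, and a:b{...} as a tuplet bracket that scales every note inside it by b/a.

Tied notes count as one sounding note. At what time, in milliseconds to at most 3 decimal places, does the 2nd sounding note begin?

1. 0.0ms @ 0 + 983.607ms (3)
2. 983.607ms @ 3 + 983.607ms (3)

note 2 onset = 3b = 983.607ms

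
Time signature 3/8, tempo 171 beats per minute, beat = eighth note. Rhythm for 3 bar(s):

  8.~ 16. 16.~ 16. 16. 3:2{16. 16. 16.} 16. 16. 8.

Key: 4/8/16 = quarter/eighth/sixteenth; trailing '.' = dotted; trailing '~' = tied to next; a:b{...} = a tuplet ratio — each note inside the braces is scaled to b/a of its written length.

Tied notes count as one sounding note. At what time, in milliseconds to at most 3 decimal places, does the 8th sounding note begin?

1. 0.0ms @ 0 + 789.474ms (9/4)
2. 789.474ms @ 9/4 + 526.316ms (3/2)
3. 1315.789ms @ 15/4 + 263.158ms (3/4)
4. 1578.947ms @ 9/2 + 175.439ms (1/2)
5. 1754.386ms @ 5 + 175.439ms (1/2)
6. 1929.825ms @ 11/2 + 175.439ms (1/2)
7. 2105.263ms @ 6 + 263.158ms (3/4)
8. 2368.421ms @ 27/4 + 263.158ms (3/4)
9. 2631.579ms @ 15/2 + 526.316ms (3/2)

note 8 onset = 27/4b = 2368.421ms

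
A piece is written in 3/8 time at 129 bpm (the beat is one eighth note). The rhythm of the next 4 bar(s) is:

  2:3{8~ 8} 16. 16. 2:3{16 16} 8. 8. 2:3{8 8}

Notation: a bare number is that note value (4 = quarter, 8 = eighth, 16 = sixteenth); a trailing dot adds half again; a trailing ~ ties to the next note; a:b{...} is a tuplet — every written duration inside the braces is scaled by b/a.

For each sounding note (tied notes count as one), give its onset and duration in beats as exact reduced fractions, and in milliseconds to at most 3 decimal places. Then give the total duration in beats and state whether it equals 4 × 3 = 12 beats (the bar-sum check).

1) 0.0ms=0b +1395.349ms=3b
2) 1395.349ms=3b +348.837ms=3/4b
3) 1744.186ms=15/4b +348.837ms=3/4b
4) 2093.023ms=9/2b +348.837ms=3/4b
5) 2441.86ms=21/4b +348.837ms=3/4b
6) 2790.698ms=6b +697.674ms=3/2b
7) 3488.372ms=15/2b +697.674ms=3/2b
8) 4186.047ms=9b +697.674ms=3/2b
9) 4883.721ms=21/2b +697.674ms=3/2b
Σ=12b of 12 (129bpm 3/8) — PASS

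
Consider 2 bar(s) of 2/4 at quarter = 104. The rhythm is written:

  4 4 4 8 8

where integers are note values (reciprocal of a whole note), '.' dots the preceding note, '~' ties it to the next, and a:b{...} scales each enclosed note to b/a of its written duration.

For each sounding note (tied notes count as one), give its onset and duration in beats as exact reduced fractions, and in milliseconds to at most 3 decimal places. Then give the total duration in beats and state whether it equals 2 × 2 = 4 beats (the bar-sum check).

1) 0.0ms=0b +576.923ms=1b
2) 576.923ms=1b +576.923ms=1b
3) 1153.846ms=2b +576.923ms=1b
4) 1730.769ms=3b +288.462ms=1/2b
5) 2019.231ms=7/2b +288.462ms=1/2b
Σ=4b of 4 (104bpm 2/4) — PASS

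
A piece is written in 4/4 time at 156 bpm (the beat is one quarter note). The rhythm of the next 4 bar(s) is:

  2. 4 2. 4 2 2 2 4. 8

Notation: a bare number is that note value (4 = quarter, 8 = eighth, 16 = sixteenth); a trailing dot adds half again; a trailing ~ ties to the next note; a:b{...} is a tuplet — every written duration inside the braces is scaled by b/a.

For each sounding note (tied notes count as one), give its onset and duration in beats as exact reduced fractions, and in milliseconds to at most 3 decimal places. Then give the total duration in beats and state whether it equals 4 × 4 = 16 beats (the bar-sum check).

1) 0.0ms=0b +1153.846ms=3b
2) 1153.846ms=3b +384.615ms=1b
3) 1538.462ms=4b +1153.846ms=3b
4) 2692.308ms=7b +384.615ms=1b
5) 3076.923ms=8b +769.231ms=2b
6) 3846.154ms=10b +769.231ms=2b
7) 4615.385ms=12b +769.231ms=2b
8) 5384.615ms=14b +576.923ms=3/2b
9) 5961.538ms=31/2b +192.308ms=1/2b
Σ=16b of 16 (156bpm 4/4) — PASS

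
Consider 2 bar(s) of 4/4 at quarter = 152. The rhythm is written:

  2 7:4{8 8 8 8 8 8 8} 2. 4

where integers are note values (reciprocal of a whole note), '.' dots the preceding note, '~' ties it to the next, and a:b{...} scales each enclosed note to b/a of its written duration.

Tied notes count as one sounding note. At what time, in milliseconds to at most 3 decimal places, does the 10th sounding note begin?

note 10 onset = 7b = 2763.158ms

1. 0.0ms @ 0 + 789.474ms (2)
2. 789.474ms @ 2 + 112.782ms (2/7)
3. 902.256ms @ 16/7 + 112.782ms (2/7)
4. 1015.038ms @ 18/7 + 112.782ms (2/7)
5. 1127.82ms @ 20/7 + 112.782ms (2/7)
6. 1240.602ms @ 22/7 + 112.782ms (2/7)
7. 1353.383ms @ 24/7 + 112.782ms (2/7)
8. 1466.165ms @ 26/7 + 112.782ms (2/7)
9. 1578.947ms @ 4 + 1184.211ms (3)
10. 2763.158ms @ 7 + 394.737ms (1)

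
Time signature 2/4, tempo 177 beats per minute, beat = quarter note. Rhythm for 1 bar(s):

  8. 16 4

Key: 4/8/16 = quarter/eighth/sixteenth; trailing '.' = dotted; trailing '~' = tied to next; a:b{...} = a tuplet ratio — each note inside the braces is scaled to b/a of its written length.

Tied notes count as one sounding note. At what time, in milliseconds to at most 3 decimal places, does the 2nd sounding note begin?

note 2 onset = 3/4b = 254.237ms

1. 0.0ms @ 0 + 254.237ms (3/4)
2. 254.237ms @ 3/4 + 84.746ms (1/4)
3. 338.983ms @ 1 + 338.983ms (1)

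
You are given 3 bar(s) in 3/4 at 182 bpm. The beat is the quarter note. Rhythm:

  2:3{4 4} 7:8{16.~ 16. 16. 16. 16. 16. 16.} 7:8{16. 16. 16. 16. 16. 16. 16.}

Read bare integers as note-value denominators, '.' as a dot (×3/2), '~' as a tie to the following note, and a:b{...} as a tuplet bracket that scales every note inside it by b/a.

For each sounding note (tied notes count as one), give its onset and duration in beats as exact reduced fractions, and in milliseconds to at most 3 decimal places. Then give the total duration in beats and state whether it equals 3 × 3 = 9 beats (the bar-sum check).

1) 0.0ms=0b +494.505ms=3/2b
2) 494.505ms=3/2b +494.505ms=3/2b
3) 989.011ms=3b +282.575ms=6/7b
4) 1271.586ms=27/7b +141.287ms=3/7b
5) 1412.873ms=30/7b +141.287ms=3/7b
6) 1554.16ms=33/7b +141.287ms=3/7b
7) 1695.447ms=36/7b +141.287ms=3/7b
8) 1836.735ms=39/7b +141.287ms=3/7b
9) 1978.022ms=6b +141.287ms=3/7b
10) 2119.309ms=45/7b +141.287ms=3/7b
11) 2260.597ms=48/7b +141.287ms=3/7b
12) 2401.884ms=51/7b +141.287ms=3/7b
13) 2543.171ms=54/7b +141.287ms=3/7b
14) 2684.458ms=57/7b +141.287ms=3/7b
15) 2825.746ms=60/7b +141.287ms=3/7b
Σ=9b of 9 (182bpm 3/4) — PASS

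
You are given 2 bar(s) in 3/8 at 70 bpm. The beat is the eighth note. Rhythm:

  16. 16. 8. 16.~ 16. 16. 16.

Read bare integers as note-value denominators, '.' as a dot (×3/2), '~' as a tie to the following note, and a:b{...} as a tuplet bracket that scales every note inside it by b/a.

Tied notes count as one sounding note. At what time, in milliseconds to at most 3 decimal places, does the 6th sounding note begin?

note 6 onset = 21/4b = 4500.0ms

1. 0.0ms @ 0 + 642.857ms (3/4)
2. 642.857ms @ 3/4 + 642.857ms (3/4)
3. 1285.714ms @ 3/2 + 1285.714ms (3/2)
4. 2571.429ms @ 3 + 1285.714ms (3/2)
5. 3857.143ms @ 9/2 + 642.857ms (3/4)
6. 4500.0ms @ 21/4 + 642.857ms (3/4)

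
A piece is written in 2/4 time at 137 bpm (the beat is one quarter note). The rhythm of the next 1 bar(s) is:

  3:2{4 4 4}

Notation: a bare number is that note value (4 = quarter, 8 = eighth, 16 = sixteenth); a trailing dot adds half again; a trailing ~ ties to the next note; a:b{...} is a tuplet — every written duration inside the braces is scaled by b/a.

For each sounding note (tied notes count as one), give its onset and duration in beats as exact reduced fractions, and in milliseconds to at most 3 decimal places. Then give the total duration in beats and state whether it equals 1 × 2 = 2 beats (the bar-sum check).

1) 0.0ms=0b +291.971ms=2/3b
2) 291.971ms=2/3b +291.971ms=2/3b
3) 583.942ms=4/3b +291.971ms=2/3b
Σ=2b of 2 (137bpm 2/4) — PASS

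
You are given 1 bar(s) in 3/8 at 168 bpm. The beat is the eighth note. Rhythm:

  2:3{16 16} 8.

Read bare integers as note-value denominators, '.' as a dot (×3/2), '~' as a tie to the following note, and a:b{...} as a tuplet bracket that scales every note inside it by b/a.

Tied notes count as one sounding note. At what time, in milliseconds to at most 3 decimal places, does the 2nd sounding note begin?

1. 0.0ms @ 0 + 267.857ms (3/4)
2. 267.857ms @ 3/4 + 267.857ms (3/4)
3. 535.714ms @ 3/2 + 535.714ms (3/2)

note 2 onset = 3/4b = 267.857ms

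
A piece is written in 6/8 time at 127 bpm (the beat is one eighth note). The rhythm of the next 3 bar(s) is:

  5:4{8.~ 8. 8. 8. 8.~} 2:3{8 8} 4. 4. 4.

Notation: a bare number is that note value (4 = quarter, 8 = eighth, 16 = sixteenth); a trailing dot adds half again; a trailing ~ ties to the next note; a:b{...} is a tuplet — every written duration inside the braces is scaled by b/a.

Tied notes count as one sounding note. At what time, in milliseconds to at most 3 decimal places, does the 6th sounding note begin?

note 6 onset = 9b = 4251.969ms

1. 0.0ms @ 0 + 1133.858ms (12/5)
2. 1133.858ms @ 12/5 + 566.929ms (6/5)
3. 1700.787ms @ 18/5 + 566.929ms (6/5)
4. 2267.717ms @ 24/5 + 1275.591ms (27/10)
5. 3543.307ms @ 15/2 + 708.661ms (3/2)
6. 4251.969ms @ 9 + 1417.323ms (3)
7. 5669.291ms @ 12 + 1417.323ms (3)
8. 7086.614ms @ 15 + 1417.323ms (3)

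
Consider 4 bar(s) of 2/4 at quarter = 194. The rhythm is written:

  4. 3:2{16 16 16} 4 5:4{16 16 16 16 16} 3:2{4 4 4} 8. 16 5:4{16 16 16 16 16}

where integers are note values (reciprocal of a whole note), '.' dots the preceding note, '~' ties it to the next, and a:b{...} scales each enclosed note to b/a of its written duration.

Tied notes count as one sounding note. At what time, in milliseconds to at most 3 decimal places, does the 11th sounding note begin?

1. 0.0ms @ 0 + 463.918ms (3/2)
2. 463.918ms @ 3/2 + 51.546ms (1/6)
3. 515.464ms @ 5/3 + 51.546ms (1/6)
4. 567.01ms @ 11/6 + 51.546ms (1/6)
5. 618.557ms @ 2 + 309.278ms (1)
6. 927.835ms @ 3 + 61.856ms (1/5)
7. 989.691ms @ 16/5 + 61.856ms (1/5)
8. 1051.546ms @ 17/5 + 61.856ms (1/5)
9. 1113.402ms @ 18/5 + 61.856ms (1/5)
10. 1175.258ms @ 19/5 + 61.856ms (1/5)
11. 1237.113ms @ 4 + 206.186ms (2/3)
12. 1443.299ms @ 14/3 + 206.186ms (2/3)
13. 1649.485ms @ 16/3 + 206.186ms (2/3)
14. 1855.67ms @ 6 + 231.959ms (3/4)
15. 2087.629ms @ 27/4 + 77.32ms (1/4)
16. 2164.948ms @ 7 + 61.856ms (1/5)
17. 2226.804ms @ 36/5 + 61.856ms (1/5)
18. 2288.66ms @ 37/5 + 61.856ms (1/5)
19. 2350.515ms @ 38/5 + 61.856ms (1/5)
20. 2412.371ms @ 39/5 + 61.856ms (1/5)

note 11 onset = 4b = 1237.113ms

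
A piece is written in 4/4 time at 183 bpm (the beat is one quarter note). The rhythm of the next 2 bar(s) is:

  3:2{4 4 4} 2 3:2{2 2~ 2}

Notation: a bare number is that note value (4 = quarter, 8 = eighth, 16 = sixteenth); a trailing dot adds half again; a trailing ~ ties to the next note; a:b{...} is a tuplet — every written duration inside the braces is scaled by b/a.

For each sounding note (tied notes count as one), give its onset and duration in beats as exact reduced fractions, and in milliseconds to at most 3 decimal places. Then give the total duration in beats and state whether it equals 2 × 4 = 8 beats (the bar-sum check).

1) 0.0ms=0b +218.579ms=2/3b
2) 218.579ms=2/3b +218.579ms=2/3b
3) 437.158ms=4/3b +218.579ms=2/3b
4) 655.738ms=2b +655.738ms=2b
5) 1311.475ms=4b +437.158ms=4/3b
6) 1748.634ms=16/3b +874.317ms=8/3b
Σ=8b of 8 (183bpm 4/4) — PASS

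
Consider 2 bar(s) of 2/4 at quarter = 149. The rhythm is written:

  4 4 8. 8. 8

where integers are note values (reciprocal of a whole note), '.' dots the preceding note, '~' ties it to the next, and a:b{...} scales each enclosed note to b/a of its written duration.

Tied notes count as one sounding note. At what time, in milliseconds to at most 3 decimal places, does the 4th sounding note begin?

note 4 onset = 11/4b = 1107.383ms

1. 0.0ms @ 0 + 402.685ms (1)
2. 402.685ms @ 1 + 402.685ms (1)
3. 805.369ms @ 2 + 302.013ms (3/4)
4. 1107.383ms @ 11/4 + 302.013ms (3/4)
5. 1409.396ms @ 7/2 + 201.342ms (1/2)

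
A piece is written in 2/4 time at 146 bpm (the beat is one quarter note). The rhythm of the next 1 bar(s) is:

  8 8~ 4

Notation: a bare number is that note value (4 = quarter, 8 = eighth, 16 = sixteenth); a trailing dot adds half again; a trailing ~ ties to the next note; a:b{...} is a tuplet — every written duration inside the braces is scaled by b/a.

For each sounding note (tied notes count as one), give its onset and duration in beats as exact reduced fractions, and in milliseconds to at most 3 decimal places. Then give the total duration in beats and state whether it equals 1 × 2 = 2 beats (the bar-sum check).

1) 0.0ms=0b +205.479ms=1/2b
2) 205.479ms=1/2b +616.438ms=3/2b
Σ=2b of 2 (146bpm 2/4) — PASS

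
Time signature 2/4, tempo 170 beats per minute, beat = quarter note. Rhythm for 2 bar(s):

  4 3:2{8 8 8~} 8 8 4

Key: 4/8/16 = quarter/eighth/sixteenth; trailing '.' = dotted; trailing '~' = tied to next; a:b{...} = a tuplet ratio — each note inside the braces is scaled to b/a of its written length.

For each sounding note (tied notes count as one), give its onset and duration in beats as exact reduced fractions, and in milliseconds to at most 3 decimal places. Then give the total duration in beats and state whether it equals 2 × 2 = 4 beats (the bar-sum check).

1) 0.0ms=0b +352.941ms=1b
2) 352.941ms=1b +117.647ms=1/3b
3) 470.588ms=4/3b +117.647ms=1/3b
4) 588.235ms=5/3b +294.118ms=5/6b
5) 882.353ms=5/2b +176.471ms=1/2b
6) 1058.824ms=3b +352.941ms=1b
Σ=4b of 4 (170bpm 2/4) — PASS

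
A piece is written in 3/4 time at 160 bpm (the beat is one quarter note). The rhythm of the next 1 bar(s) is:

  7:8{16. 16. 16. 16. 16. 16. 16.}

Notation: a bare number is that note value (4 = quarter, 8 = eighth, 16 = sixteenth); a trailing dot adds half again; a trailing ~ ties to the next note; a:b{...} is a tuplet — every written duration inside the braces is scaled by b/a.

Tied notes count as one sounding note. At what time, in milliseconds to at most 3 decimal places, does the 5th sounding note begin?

note 5 onset = 12/7b = 642.857ms

1. 0.0ms @ 0 + 160.714ms (3/7)
2. 160.714ms @ 3/7 + 160.714ms (3/7)
3. 321.429ms @ 6/7 + 160.714ms (3/7)
4. 482.143ms @ 9/7 + 160.714ms (3/7)
5. 642.857ms @ 12/7 + 160.714ms (3/7)
6. 803.571ms @ 15/7 + 160.714ms (3/7)
7. 964.286ms @ 18/7 + 160.714ms (3/7)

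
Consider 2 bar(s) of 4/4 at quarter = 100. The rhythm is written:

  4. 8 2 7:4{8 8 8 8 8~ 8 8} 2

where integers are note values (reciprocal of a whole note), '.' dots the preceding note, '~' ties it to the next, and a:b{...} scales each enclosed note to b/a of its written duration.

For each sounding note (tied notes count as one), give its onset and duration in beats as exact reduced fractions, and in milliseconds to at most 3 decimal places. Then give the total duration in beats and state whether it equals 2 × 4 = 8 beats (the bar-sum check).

1) 0.0ms=0b +900.0ms=3/2b
2) 900.0ms=3/2b +300.0ms=1/2b
3) 1200.0ms=2b +1200.0ms=2b
4) 2400.0ms=4b +171.429ms=2/7b
5) 2571.429ms=30/7b +171.429ms=2/7b
6) 2742.857ms=32/7b +171.429ms=2/7b
7) 2914.286ms=34/7b +171.429ms=2/7b
8) 3085.714ms=36/7b +342.857ms=4/7b
9) 3428.571ms=40/7b +171.429ms=2/7b
10) 3600.0ms=6b +1200.0ms=2b
Σ=8b of 8 (100bpm 4/4) — PASS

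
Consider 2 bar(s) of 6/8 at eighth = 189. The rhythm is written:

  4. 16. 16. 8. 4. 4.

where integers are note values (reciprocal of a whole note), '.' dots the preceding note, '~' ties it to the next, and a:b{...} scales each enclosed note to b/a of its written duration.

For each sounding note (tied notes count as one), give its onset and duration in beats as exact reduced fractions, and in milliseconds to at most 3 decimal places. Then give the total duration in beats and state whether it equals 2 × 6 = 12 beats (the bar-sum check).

1) 0.0ms=0b +952.381ms=3b
2) 952.381ms=3b +238.095ms=3/4b
3) 1190.476ms=15/4b +238.095ms=3/4b
4) 1428.571ms=9/2b +476.19ms=3/2b
5) 1904.762ms=6b +952.381ms=3b
6) 2857.143ms=9b +952.381ms=3b
Σ=12b of 12 (189bpm 6/8) — PASS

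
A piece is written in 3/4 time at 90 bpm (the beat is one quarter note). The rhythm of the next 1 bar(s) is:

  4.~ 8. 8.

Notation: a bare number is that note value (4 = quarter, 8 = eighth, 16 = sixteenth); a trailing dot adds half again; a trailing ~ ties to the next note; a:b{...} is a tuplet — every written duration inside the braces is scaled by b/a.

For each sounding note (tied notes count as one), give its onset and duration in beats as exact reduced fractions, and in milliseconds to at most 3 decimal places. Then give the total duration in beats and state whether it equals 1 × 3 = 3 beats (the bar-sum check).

1) 0.0ms=0b +1500.0ms=9/4b
2) 1500.0ms=9/4b +500.0ms=3/4b
Σ=3b of 3 (90bpm 3/4) — PASS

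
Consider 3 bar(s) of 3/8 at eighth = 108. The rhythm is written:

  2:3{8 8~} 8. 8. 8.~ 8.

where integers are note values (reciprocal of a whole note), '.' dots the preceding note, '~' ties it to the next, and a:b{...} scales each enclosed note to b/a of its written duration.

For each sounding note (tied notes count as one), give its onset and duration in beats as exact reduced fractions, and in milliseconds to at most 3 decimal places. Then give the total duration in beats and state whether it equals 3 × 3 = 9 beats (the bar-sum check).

1) 0.0ms=0b +833.333ms=3/2b
2) 833.333ms=3/2b +1666.667ms=3b
3) 2500.0ms=9/2b +833.333ms=3/2b
4) 3333.333ms=6b +1666.667ms=3b
Σ=9b of 9 (108bpm 3/8) — PASS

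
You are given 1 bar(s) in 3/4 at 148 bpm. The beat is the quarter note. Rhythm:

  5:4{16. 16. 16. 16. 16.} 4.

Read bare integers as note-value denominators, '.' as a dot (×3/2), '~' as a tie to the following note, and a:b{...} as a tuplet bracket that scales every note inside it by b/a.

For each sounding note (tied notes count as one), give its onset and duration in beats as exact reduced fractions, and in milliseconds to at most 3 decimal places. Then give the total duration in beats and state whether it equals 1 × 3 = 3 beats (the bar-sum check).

1) 0.0ms=0b +121.622ms=3/10b
2) 121.622ms=3/10b +121.622ms=3/10b
3) 243.243ms=3/5b +121.622ms=3/10b
4) 364.865ms=9/10b +121.622ms=3/10b
5) 486.486ms=6/5b +121.622ms=3/10b
6) 608.108ms=3/2b +608.108ms=3/2b
Σ=3b of 3 (148bpm 3/4) — PASS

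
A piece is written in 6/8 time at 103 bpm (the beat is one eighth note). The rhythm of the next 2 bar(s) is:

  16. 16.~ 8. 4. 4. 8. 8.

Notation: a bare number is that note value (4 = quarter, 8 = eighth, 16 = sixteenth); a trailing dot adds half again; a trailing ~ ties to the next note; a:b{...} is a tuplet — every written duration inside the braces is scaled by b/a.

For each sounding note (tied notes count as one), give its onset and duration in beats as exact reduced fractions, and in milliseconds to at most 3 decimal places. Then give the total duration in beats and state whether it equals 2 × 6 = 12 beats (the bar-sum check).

1) 0.0ms=0b +436.893ms=3/4b
2) 436.893ms=3/4b +1310.68ms=9/4b
3) 1747.573ms=3b +1747.573ms=3b
4) 3495.146ms=6b +1747.573ms=3b
5) 5242.718ms=9b +873.786ms=3/2b
6) 6116.505ms=21/2b +873.786ms=3/2b
Σ=12b of 12 (103bpm 6/8) — PASS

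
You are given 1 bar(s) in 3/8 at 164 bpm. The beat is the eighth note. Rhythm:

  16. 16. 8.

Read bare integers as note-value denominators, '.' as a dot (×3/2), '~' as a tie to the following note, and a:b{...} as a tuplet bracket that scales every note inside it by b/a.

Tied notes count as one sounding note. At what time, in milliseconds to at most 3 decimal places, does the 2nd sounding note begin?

note 2 onset = 3/4b = 274.39ms

1. 0.0ms @ 0 + 274.39ms (3/4)
2. 274.39ms @ 3/4 + 274.39ms (3/4)
3. 548.78ms @ 3/2 + 548.78ms (3/2)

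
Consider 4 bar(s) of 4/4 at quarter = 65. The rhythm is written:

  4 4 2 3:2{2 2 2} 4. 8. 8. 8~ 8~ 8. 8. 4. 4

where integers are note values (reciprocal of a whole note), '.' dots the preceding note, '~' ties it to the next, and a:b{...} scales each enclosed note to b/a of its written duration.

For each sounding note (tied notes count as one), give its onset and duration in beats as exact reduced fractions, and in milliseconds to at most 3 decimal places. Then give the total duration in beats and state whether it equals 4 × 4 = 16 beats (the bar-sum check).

1) 0.0ms=0b +923.077ms=1b
2) 923.077ms=1b +923.077ms=1b
3) 1846.154ms=2b +1846.154ms=2b
4) 3692.308ms=4b +1230.769ms=4/3b
5) 4923.077ms=16/3b +1230.769ms=4/3b
6) 6153.846ms=20/3b +1230.769ms=4/3b
7) 7384.615ms=8b +1384.615ms=3/2b
8) 8769.231ms=19/2b +692.308ms=3/4b
9) 9461.538ms=41/4b +692.308ms=3/4b
10) 10153.846ms=11b +1615.385ms=7/4b
11) 11769.231ms=51/4b +692.308ms=3/4b
12) 12461.538ms=27/2b +1384.615ms=3/2b
13) 13846.154ms=15b +923.077ms=1b
Σ=16b of 16 (65bpm 4/4) — PASS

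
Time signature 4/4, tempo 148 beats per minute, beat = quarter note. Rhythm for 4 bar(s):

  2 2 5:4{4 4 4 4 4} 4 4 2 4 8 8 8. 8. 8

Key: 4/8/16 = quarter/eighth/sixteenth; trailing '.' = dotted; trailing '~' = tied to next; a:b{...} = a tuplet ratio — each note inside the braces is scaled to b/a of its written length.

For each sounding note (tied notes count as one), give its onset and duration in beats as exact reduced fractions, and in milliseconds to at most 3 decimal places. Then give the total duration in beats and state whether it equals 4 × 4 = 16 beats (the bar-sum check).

1) 0.0ms=0b +810.811ms=2b
2) 810.811ms=2b +810.811ms=2b
3) 1621.622ms=4b +324.324ms=4/5b
4) 1945.946ms=24/5b +324.324ms=4/5b
5) 2270.27ms=28/5b +324.324ms=4/5b
6) 2594.595ms=32/5b +324.324ms=4/5b
7) 2918.919ms=36/5b +324.324ms=4/5b
8) 3243.243ms=8b +405.405ms=1b
9) 3648.649ms=9b +405.405ms=1b
10) 4054.054ms=10b +810.811ms=2b
11) 4864.865ms=12b +405.405ms=1b
12) 5270.27ms=13b +202.703ms=1/2b
13) 5472.973ms=27/2b +202.703ms=1/2b
14) 5675.676ms=14b +304.054ms=3/4b
15) 5979.73ms=59/4b +304.054ms=3/4b
16) 6283.784ms=31/2b +202.703ms=1/2b
Σ=16b of 16 (148bpm 4/4) — PASS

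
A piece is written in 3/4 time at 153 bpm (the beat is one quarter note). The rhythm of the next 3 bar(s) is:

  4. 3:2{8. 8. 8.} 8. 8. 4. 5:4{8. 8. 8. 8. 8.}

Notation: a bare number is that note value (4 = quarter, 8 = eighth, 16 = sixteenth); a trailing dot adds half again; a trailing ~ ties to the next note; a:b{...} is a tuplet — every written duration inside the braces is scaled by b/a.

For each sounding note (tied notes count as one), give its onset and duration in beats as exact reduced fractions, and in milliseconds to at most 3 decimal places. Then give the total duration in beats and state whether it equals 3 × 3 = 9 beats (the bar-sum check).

1) 0.0ms=0b +588.235ms=3/2b
2) 588.235ms=3/2b +196.078ms=1/2b
3) 784.314ms=2b +196.078ms=1/2b
4) 980.392ms=5/2b +196.078ms=1/2b
5) 1176.471ms=3b +294.118ms=3/4b
6) 1470.588ms=15/4b +294.118ms=3/4b
7) 1764.706ms=9/2b +588.235ms=3/2b
8) 2352.941ms=6b +235.294ms=3/5b
9) 2588.235ms=33/5b +235.294ms=3/5b
10) 2823.529ms=36/5b +235.294ms=3/5b
11) 3058.824ms=39/5b +235.294ms=3/5b
12) 3294.118ms=42/5b +235.294ms=3/5b
Σ=9b of 9 (153bpm 3/4) — PASS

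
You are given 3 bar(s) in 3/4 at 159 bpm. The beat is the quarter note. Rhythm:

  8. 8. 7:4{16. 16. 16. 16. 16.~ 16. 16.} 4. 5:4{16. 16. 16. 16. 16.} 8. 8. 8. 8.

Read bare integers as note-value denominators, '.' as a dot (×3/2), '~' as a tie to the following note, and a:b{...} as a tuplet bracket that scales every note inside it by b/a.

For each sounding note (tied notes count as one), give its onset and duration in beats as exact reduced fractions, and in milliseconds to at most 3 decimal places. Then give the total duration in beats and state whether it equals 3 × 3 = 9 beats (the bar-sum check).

1) 0.0ms=0b +283.019ms=3/4b
2) 283.019ms=3/4b +283.019ms=3/4b
3) 566.038ms=3/2b +80.863ms=3/14b
4) 646.9ms=12/7b +80.863ms=3/14b
5) 727.763ms=27/14b +80.863ms=3/14b
6) 808.625ms=15/7b +80.863ms=3/14b
7) 889.488ms=33/14b +161.725ms=3/7b
8) 1051.213ms=39/14b +80.863ms=3/14b
9) 1132.075ms=3b +566.038ms=3/2b
10) 1698.113ms=9/2b +113.208ms=3/10b
11) 1811.321ms=24/5b +113.208ms=3/10b
12) 1924.528ms=51/10b +113.208ms=3/10b
13) 2037.736ms=27/5b +113.208ms=3/10b
14) 2150.943ms=57/10b +113.208ms=3/10b
15) 2264.151ms=6b +283.019ms=3/4b
16) 2547.17ms=27/4b +283.019ms=3/4b
17) 2830.189ms=15/2b +283.019ms=3/4b
18) 3113.208ms=33/4b +283.019ms=3/4b
Σ=9b of 9 (159bpm 3/4) — PASS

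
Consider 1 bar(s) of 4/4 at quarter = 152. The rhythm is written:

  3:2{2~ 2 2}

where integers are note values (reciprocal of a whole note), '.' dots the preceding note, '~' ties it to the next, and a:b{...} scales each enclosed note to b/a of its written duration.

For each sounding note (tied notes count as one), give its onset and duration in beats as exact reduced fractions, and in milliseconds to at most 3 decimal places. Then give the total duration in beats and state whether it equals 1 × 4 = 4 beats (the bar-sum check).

1) 0.0ms=0b +1052.632ms=8/3b
2) 1052.632ms=8/3b +526.316ms=4/3b
Σ=4b of 4 (152bpm 4/4) — PASS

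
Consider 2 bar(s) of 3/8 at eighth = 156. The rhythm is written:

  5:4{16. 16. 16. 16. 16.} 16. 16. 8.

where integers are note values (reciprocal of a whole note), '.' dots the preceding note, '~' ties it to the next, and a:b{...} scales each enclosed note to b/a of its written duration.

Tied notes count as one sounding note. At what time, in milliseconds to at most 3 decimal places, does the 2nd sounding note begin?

note 2 onset = 3/5b = 230.769ms

1. 0.0ms @ 0 + 230.769ms (3/5)
2. 230.769ms @ 3/5 + 230.769ms (3/5)
3. 461.538ms @ 6/5 + 230.769ms (3/5)
4. 692.308ms @ 9/5 + 230.769ms (3/5)
5. 923.077ms @ 12/5 + 230.769ms (3/5)
6. 1153.846ms @ 3 + 288.462ms (3/4)
7. 1442.308ms @ 15/4 + 288.462ms (3/4)
8. 1730.769ms @ 9/2 + 576.923ms (3/2)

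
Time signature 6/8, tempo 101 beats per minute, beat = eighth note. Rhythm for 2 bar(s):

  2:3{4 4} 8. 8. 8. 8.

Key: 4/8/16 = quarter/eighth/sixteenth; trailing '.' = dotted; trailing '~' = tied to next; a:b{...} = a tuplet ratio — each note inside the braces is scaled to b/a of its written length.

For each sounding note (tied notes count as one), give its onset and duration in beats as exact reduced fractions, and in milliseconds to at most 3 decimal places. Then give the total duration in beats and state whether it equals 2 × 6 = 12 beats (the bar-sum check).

1) 0.0ms=0b +1782.178ms=3b
2) 1782.178ms=3b +1782.178ms=3b
3) 3564.356ms=6b +891.089ms=3/2b
4) 4455.446ms=15/2b +891.089ms=3/2b
5) 5346.535ms=9b +891.089ms=3/2b
6) 6237.624ms=21/2b +891.089ms=3/2b
Σ=12b of 12 (101bpm 6/8) — PASS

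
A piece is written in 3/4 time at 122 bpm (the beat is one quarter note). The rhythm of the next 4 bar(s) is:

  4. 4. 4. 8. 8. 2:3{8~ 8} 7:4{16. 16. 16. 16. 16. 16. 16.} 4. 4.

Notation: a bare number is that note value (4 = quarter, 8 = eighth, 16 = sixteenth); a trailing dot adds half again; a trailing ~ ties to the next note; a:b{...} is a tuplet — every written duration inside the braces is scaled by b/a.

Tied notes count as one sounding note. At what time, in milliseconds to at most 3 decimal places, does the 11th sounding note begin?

note 11 onset = 117/14b = 4110.07ms

1. 0.0ms @ 0 + 737.705ms (3/2)
2. 737.705ms @ 3/2 + 737.705ms (3/2)
3. 1475.41ms @ 3 + 737.705ms (3/2)
4. 2213.115ms @ 9/2 + 368.852ms (3/4)
5. 2581.967ms @ 21/4 + 368.852ms (3/4)
6. 2950.82ms @ 6 + 737.705ms (3/2)
7. 3688.525ms @ 15/2 + 105.386ms (3/14)
8. 3793.911ms @ 54/7 + 105.386ms (3/14)
9. 3899.297ms @ 111/14 + 105.386ms (3/14)
10. 4004.684ms @ 57/7 + 105.386ms (3/14)
11. 4110.07ms @ 117/14 + 105.386ms (3/14)
12. 4215.457ms @ 60/7 + 105.386ms (3/14)
13. 4320.843ms @ 123/14 + 105.386ms (3/14)
14. 4426.23ms @ 9 + 737.705ms (3/2)
15. 5163.934ms @ 21/2 + 737.705ms (3/2)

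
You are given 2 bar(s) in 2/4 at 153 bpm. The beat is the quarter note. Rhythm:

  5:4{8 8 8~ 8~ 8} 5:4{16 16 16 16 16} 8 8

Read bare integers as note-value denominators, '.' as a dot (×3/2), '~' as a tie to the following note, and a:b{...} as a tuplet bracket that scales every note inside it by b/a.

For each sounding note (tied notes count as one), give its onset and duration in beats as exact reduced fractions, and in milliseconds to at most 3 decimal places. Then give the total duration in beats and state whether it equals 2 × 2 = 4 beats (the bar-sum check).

1) 0.0ms=0b +156.863ms=2/5b
2) 156.863ms=2/5b +156.863ms=2/5b
3) 313.725ms=4/5b +470.588ms=6/5b
4) 784.314ms=2b +78.431ms=1/5b
5) 862.745ms=11/5b +78.431ms=1/5b
6) 941.176ms=12/5b +78.431ms=1/5b
7) 1019.608ms=13/5b +78.431ms=1/5b
8) 1098.039ms=14/5b +78.431ms=1/5b
9) 1176.471ms=3b +196.078ms=1/2b
10) 1372.549ms=7/2b +196.078ms=1/2b
Σ=4b of 4 (153bpm 2/4) — PASS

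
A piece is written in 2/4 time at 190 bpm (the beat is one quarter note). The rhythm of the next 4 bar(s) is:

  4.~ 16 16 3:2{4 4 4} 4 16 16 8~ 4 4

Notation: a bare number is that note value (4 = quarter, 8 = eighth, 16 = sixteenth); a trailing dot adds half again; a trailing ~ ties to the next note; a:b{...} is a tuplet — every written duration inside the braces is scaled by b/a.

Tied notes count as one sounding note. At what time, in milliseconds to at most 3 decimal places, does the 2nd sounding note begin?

note 2 onset = 7/4b = 552.632ms

1. 0.0ms @ 0 + 552.632ms (7/4)
2. 552.632ms @ 7/4 + 78.947ms (1/4)
3. 631.579ms @ 2 + 210.526ms (2/3)
4. 842.105ms @ 8/3 + 210.526ms (2/3)
5. 1052.632ms @ 10/3 + 210.526ms (2/3)
6. 1263.158ms @ 4 + 315.789ms (1)
7. 1578.947ms @ 5 + 78.947ms (1/4)
8. 1657.895ms @ 21/4 + 78.947ms (1/4)
9. 1736.842ms @ 11/2 + 473.684ms (3/2)
10. 2210.526ms @ 7 + 315.789ms (1)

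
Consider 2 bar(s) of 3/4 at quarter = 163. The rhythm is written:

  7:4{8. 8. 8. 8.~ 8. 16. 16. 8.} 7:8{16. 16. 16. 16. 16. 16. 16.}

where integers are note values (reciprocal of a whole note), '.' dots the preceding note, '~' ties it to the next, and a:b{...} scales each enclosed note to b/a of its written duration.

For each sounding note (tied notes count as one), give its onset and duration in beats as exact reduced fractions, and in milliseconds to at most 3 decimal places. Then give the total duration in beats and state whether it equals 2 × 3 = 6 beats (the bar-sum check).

1) 0.0ms=0b +157.756ms=3/7b
2) 157.756ms=3/7b +157.756ms=3/7b
3) 315.513ms=6/7b +157.756ms=3/7b
4) 473.269ms=9/7b +315.513ms=6/7b
5) 788.782ms=15/7b +78.878ms=3/14b
6) 867.66ms=33/14b +78.878ms=3/14b
7) 946.538ms=18/7b +157.756ms=3/7b
8) 1104.294ms=3b +157.756ms=3/7b
9) 1262.051ms=24/7b +157.756ms=3/7b
10) 1419.807ms=27/7b +157.756ms=3/7b
11) 1577.564ms=30/7b +157.756ms=3/7b
12) 1735.32ms=33/7b +157.756ms=3/7b
13) 1893.076ms=36/7b +157.756ms=3/7b
14) 2050.833ms=39/7b +157.756ms=3/7b
Σ=6b of 6 (163bpm 3/4) — PASS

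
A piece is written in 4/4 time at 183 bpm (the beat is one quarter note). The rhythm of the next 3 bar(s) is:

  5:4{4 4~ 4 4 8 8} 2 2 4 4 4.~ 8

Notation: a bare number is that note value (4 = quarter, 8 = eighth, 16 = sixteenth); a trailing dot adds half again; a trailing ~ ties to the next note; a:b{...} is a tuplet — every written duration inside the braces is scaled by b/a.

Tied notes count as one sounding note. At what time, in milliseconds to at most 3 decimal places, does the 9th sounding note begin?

note 9 onset = 9b = 2950.82ms

1. 0.0ms @ 0 + 262.295ms (4/5)
2. 262.295ms @ 4/5 + 524.59ms (8/5)
3. 786.885ms @ 12/5 + 262.295ms (4/5)
4. 1049.18ms @ 16/5 + 131.148ms (2/5)
5. 1180.328ms @ 18/5 + 131.148ms (2/5)
6. 1311.475ms @ 4 + 655.738ms (2)
7. 1967.213ms @ 6 + 655.738ms (2)
8. 2622.951ms @ 8 + 327.869ms (1)
9. 2950.82ms @ 9 + 327.869ms (1)
10. 3278.689ms @ 10 + 655.738ms (2)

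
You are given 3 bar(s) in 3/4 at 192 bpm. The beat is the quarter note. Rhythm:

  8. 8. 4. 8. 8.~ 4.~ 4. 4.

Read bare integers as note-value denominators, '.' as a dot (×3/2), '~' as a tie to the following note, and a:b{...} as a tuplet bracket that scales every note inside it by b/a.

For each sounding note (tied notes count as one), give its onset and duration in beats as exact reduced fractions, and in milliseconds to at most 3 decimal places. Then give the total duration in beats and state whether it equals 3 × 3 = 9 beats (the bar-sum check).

1) 0.0ms=0b +234.375ms=3/4b
2) 234.375ms=3/4b +234.375ms=3/4b
3) 468.75ms=3/2b +468.75ms=3/2b
4) 937.5ms=3b +234.375ms=3/4b
5) 1171.875ms=15/4b +1171.875ms=15/4b
6) 2343.75ms=15/2b +468.75ms=3/2b
Σ=9b of 9 (192bpm 3/4) — PASS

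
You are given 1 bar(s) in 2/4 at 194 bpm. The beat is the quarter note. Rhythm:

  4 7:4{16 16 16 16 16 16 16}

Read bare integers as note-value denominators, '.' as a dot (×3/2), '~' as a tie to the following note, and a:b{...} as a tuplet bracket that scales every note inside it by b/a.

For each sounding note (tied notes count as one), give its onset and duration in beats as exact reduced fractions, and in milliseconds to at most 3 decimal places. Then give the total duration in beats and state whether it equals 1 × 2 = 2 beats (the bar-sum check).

1) 0.0ms=0b +309.278ms=1b
2) 309.278ms=1b +44.183ms=1/7b
3) 353.461ms=8/7b +44.183ms=1/7b
4) 397.644ms=9/7b +44.183ms=1/7b
5) 441.826ms=10/7b +44.183ms=1/7b
6) 486.009ms=11/7b +44.183ms=1/7b
7) 530.191ms=12/7b +44.183ms=1/7b
8) 574.374ms=13/7b +44.183ms=1/7b
Σ=2b of 2 (194bpm 2/4) — PASS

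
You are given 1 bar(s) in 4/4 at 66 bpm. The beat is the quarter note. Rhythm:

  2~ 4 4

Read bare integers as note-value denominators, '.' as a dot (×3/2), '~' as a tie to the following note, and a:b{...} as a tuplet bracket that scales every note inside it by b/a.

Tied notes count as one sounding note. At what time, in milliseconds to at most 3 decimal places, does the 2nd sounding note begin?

1. 0.0ms @ 0 + 2727.273ms (3)
2. 2727.273ms @ 3 + 909.091ms (1)

note 2 onset = 3b = 2727.273ms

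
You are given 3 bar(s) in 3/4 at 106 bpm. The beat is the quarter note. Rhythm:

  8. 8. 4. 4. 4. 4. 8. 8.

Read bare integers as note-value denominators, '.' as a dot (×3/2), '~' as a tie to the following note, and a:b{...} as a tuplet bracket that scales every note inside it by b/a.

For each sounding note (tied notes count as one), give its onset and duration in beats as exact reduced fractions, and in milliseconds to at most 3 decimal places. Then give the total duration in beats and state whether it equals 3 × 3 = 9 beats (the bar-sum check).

1) 0.0ms=0b +424.528ms=3/4b
2) 424.528ms=3/4b +424.528ms=3/4b
3) 849.057ms=3/2b +849.057ms=3/2b
4) 1698.113ms=3b +849.057ms=3/2b
5) 2547.17ms=9/2b +849.057ms=3/2b
6) 3396.226ms=6b +849.057ms=3/2b
7) 4245.283ms=15/2b +424.528ms=3/4b
8) 4669.811ms=33/4b +424.528ms=3/4b
Σ=9b of 9 (106bpm 3/4) — PASS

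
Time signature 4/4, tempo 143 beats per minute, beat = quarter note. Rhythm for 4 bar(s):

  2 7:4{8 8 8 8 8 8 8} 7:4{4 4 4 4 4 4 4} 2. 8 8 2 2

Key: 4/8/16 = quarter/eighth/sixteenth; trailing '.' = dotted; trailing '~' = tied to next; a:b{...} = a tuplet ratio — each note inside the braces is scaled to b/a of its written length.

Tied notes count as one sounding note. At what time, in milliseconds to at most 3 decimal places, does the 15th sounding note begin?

note 15 onset = 52/7b = 3116.883ms

1. 0.0ms @ 0 + 839.161ms (2)
2. 839.161ms @ 2 + 119.88ms (2/7)
3. 959.041ms @ 16/7 + 119.88ms (2/7)
4. 1078.921ms @ 18/7 + 119.88ms (2/7)
5. 1198.801ms @ 20/7 + 119.88ms (2/7)
6. 1318.681ms @ 22/7 + 119.88ms (2/7)
7. 1438.561ms @ 24/7 + 119.88ms (2/7)
8. 1558.442ms @ 26/7 + 119.88ms (2/7)
9. 1678.322ms @ 4 + 239.76ms (4/7)
10. 1918.082ms @ 32/7 + 239.76ms (4/7)
11. 2157.842ms @ 36/7 + 239.76ms (4/7)
12. 2397.602ms @ 40/7 + 239.76ms (4/7)
13. 2637.363ms @ 44/7 + 239.76ms (4/7)
14. 2877.123ms @ 48/7 + 239.76ms (4/7)
15. 3116.883ms @ 52/7 + 239.76ms (4/7)
16. 3356.643ms @ 8 + 1258.741ms (3)
17. 4615.385ms @ 11 + 209.79ms (1/2)
18. 4825.175ms @ 23/2 + 209.79ms (1/2)
19. 5034.965ms @ 12 + 839.161ms (2)
20. 5874.126ms @ 14 + 839.161ms (2)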